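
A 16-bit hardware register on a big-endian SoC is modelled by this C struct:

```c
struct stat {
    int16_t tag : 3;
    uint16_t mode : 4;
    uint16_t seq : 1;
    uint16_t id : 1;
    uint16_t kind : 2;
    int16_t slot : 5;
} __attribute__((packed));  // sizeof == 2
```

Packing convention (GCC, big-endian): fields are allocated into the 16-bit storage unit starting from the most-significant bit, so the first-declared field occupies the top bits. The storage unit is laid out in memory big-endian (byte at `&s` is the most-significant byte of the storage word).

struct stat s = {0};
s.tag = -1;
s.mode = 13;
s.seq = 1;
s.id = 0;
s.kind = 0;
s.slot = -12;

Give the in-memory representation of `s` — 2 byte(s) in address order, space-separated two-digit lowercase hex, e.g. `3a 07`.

fb 14

tag:3 = -1 → 0x7 << 13 → word 0xe000
mode:4 = 13 → 0xd << 9 → word 0xfa00
seq:1 = 1 → 0x1 << 8 → word 0xfb00
id:1 = 0 → 0x0 << 7 → word 0xfb00
kind:2 = 0 → 0x0 << 5 → word 0xfb00
slot:5 = -12 → 0x14 << 0 → word 0xfb14
word = 0xfb14 → big-endian bytes:
  [0]=0xfb  [1]=0x14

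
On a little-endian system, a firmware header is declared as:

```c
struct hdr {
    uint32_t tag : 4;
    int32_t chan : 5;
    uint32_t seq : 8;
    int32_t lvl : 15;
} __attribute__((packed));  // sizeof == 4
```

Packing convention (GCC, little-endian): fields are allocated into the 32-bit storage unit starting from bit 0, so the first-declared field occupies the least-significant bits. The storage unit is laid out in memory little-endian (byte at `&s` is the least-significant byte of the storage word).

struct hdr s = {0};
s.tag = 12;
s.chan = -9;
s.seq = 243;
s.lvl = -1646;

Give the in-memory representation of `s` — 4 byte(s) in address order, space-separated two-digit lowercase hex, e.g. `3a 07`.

7c e7 25 f3

[0+:4] tag=12 & 0xf = 0xc; word=0x0000000c
[4+:5] chan=-9 & 0x1f = 0x17; word=0x0000017c
[9+:8] seq=243 & 0xff = 0xf3; word=0x0001e77c
[17+:15] lvl=-1646 & 0x7fff = 0x7992; word=0xf325e77c
word = 0xf325e77c → little-endian bytes:
  [0]=0x7c  [1]=0xe7  [2]=0x25  [3]=0xf3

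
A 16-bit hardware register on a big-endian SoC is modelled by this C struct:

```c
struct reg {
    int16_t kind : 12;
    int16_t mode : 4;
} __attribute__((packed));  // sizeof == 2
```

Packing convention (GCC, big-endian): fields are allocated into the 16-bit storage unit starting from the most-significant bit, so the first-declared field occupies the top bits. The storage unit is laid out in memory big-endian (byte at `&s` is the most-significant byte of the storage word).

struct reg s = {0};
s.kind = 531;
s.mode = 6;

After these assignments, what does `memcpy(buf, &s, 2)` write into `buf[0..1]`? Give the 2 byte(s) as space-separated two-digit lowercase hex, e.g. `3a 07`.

21 36

kind (12b) val=531 bits=0x213 at bit 4: 0x2130
mode (4b) val=6 bits=0x6 at bit 0: 0x2136
word = 0x2136 → big-endian bytes:
  [0]=0x21  [1]=0x36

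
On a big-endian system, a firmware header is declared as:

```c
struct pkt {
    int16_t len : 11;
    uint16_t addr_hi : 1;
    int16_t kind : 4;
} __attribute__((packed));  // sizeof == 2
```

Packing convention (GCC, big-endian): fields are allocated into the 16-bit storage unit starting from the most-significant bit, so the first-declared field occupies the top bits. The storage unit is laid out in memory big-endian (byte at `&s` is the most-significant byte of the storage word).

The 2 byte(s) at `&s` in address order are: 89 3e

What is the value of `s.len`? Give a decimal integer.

[0]=0x89 [1]=0x3e (big-endian) → word 0x893e
len [5+:11] = (word>>5) & 0x7ff = 1097  ←
addr_hi [4+:1] = (word>>4) & 0x1 = 1
kind [0+:4] = (word>>0) & 0xf = 14
len signed 11b, MSB=1: 1097 - 2048 = -951

-951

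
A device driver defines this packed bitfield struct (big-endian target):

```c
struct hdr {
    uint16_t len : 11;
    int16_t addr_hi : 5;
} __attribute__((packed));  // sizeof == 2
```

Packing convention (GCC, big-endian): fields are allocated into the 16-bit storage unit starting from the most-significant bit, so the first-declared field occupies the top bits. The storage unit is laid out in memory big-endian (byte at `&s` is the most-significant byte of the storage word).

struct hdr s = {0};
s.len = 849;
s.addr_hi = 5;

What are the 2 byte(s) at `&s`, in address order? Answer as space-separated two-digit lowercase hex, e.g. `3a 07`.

len:11 = 849 → 0x351 << 5 → word 0x6a20
addr_hi:5 = 5 → 0x5 << 0 → word 0x6a25
word = 0x6a25 → big-endian bytes:
  [0]=0x6a  [1]=0x25

6a 25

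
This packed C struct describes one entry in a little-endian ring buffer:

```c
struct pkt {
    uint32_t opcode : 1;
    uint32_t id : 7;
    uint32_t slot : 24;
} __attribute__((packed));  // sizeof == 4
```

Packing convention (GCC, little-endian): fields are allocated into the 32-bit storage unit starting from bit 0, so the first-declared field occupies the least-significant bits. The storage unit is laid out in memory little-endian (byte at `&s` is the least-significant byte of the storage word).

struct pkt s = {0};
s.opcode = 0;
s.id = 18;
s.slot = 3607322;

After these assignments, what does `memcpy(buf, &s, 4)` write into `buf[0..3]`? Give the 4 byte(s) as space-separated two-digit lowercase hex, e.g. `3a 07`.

opcode:1 = 0 → 0x0 << 0 → word 0x00000000
id:7 = 18 → 0x12 << 1 → word 0x00000024
slot:24 = 3607322 → 0x370b1a << 8 → word 0x370b1a24
word = 0x370b1a24 → little-endian bytes:
  [0]=0x24  [1]=0x1a  [2]=0x0b  [3]=0x37

24 1a 0b 37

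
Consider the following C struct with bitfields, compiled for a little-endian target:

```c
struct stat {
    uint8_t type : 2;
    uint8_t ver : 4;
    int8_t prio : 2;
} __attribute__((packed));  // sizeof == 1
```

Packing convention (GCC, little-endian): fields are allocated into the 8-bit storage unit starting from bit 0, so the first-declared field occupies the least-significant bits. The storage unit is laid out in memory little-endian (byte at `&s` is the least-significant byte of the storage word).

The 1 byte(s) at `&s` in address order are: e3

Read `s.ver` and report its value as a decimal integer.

[0]=0xe3 (little-endian) → word 0xe3
type:2 @ bit 0 → (0xe3>>0)&0x3 = 0x3
ver:4 @ bit 2 → (0xe3>>2)&0xf = 0x8  ←
prio:2 @ bit 6 → (0xe3>>6)&0x3 = 0x3

8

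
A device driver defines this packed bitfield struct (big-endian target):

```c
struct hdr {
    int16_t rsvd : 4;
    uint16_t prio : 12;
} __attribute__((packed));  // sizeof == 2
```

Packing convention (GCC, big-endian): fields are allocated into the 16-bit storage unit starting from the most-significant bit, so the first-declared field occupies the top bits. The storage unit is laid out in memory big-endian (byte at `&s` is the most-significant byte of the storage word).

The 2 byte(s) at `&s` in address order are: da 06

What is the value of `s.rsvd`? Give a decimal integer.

[0]=0xda [1]=0x06 (big-endian) → word 0xda06
rsvd [12+:4] = (word>>12) & 0xf = 13  ←
prio [0+:12] = (word>>0) & 0xfff = 2566
rsvd signed 4b, MSB=1: 13 - 16 = -3

-3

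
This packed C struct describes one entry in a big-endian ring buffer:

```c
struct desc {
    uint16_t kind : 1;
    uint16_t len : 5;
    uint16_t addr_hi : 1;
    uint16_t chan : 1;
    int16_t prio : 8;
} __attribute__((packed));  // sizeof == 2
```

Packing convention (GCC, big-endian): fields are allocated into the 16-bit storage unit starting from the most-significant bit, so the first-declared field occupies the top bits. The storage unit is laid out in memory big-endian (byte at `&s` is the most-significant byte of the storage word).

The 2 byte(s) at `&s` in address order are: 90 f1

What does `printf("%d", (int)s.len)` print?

4

[0]=0x90 [1]=0xf1 (big-endian) → word 0x90f1
kind:1 @ bit 15 → (0x90f1>>15)&0x1 = 0x1
len:5 @ bit 10 → (0x90f1>>10)&0x1f = 0x4  ←
addr_hi:1 @ bit 9 → (0x90f1>>9)&0x1 = 0x0
chan:1 @ bit 8 → (0x90f1>>8)&0x1 = 0x0
prio:8 @ bit 0 → (0x90f1>>0)&0xff = 0xf1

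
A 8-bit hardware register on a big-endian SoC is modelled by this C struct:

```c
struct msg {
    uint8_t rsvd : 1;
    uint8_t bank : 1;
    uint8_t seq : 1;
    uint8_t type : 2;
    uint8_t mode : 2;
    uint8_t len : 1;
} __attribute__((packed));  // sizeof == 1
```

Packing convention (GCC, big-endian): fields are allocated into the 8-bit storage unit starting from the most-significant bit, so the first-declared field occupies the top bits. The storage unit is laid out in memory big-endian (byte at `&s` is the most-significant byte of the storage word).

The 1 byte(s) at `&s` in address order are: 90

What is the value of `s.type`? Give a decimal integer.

2

[0]=0x90 (big-endian) → word 0x90
rsvd:1 @ bit 7 → (0x90>>7)&0x1 = 0x1
bank:1 @ bit 6 → (0x90>>6)&0x1 = 0x0
seq:1 @ bit 5 → (0x90>>5)&0x1 = 0x0
type:2 @ bit 3 → (0x90>>3)&0x3 = 0x2  ←
mode:2 @ bit 1 → (0x90>>1)&0x3 = 0x0
len:1 @ bit 0 → (0x90>>0)&0x1 = 0x0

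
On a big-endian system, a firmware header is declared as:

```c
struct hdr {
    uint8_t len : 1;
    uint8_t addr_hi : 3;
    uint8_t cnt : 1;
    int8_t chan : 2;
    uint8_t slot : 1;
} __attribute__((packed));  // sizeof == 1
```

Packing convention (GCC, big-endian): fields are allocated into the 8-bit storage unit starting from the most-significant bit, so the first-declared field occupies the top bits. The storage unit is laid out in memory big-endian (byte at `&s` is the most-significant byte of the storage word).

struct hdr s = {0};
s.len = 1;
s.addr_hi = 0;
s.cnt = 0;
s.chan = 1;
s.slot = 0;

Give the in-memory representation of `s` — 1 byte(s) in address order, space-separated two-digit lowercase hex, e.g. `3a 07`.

len (1b) val=1 bits=0x1 at bit 7: 0x80
addr_hi (3b) val=0 bits=0x0 at bit 4: 0x80
cnt (1b) val=0 bits=0x0 at bit 3: 0x80
chan (2b) val=1 bits=0x1 at bit 1: 0x82
slot (1b) val=0 bits=0x0 at bit 0: 0x82
word = 0x82 → big-endian bytes:
  [0]=0x82

82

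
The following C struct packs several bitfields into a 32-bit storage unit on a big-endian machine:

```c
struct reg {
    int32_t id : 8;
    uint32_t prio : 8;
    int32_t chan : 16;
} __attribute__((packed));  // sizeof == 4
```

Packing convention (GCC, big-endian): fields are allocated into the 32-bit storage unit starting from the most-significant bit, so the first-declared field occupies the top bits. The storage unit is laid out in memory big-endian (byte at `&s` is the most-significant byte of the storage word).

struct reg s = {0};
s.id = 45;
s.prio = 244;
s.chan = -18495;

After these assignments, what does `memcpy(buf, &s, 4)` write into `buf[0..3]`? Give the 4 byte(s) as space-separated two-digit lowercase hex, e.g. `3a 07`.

2d f4 b7 c1

[24+:8] id=45 & 0xff = 0x2d; word=0x2d000000
[16+:8] prio=244 & 0xff = 0xf4; word=0x2df40000
[0+:16] chan=-18495 & 0xffff = 0xb7c1; word=0x2df4b7c1
word = 0x2df4b7c1 → big-endian bytes:
  [0]=0x2d  [1]=0xf4  [2]=0xb7  [3]=0xc1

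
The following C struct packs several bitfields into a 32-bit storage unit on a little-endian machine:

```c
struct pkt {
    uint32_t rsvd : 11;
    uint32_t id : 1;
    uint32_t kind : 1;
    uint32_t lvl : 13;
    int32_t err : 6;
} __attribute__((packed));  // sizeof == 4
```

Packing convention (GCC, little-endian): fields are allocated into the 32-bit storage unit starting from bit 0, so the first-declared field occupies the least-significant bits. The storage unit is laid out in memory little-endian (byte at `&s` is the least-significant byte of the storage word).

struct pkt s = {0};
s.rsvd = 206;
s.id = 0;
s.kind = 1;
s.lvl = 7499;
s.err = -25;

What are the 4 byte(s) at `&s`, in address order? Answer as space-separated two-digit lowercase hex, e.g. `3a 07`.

rsvd (11b) val=206 bits=0xce at bit 0: 0x000000ce
id (1b) val=0 bits=0x0 at bit 11: 0x000000ce
kind (1b) val=1 bits=0x1 at bit 12: 0x000010ce
lvl (13b) val=7499 bits=0x1d4b at bit 13: 0x03a970ce
err (6b) val=-25 bits=0x27 at bit 26: 0x9fa970ce
word = 0x9fa970ce → little-endian bytes:
  [0]=0xce  [1]=0x70  [2]=0xa9  [3]=0x9f

ce 70 a9 9f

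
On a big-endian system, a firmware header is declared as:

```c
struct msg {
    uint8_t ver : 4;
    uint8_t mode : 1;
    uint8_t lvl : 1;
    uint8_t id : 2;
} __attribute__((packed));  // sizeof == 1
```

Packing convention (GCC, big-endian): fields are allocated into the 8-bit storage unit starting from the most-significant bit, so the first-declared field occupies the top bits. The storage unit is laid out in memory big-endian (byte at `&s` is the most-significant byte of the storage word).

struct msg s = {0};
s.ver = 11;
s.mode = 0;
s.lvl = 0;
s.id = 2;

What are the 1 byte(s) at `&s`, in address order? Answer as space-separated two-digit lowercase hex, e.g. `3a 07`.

b2

[4+:4] ver=11 & 0xf = 0xb; word=0xb0
[3+:1] mode=0 & 0x1 = 0x0; word=0xb0
[2+:1] lvl=0 & 0x1 = 0x0; word=0xb0
[0+:2] id=2 & 0x3 = 0x2; word=0xb2
word = 0xb2 → big-endian bytes:
  [0]=0xb2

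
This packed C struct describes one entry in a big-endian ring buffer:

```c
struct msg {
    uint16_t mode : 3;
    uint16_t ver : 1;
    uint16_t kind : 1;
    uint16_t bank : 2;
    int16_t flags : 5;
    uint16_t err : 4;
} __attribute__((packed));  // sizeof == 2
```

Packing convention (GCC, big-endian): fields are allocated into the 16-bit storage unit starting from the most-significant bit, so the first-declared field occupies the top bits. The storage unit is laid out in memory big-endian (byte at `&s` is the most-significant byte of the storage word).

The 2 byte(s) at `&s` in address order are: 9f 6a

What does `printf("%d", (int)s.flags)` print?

-10

[0]=0x9f [1]=0x6a (big-endian) → word 0x9f6a
mode [13+:3] = (word>>13) & 0x7 = 4
ver [12+:1] = (word>>12) & 0x1 = 1
kind [11+:1] = (word>>11) & 0x1 = 1
bank [9+:2] = (word>>9) & 0x3 = 3
flags [4+:5] = (word>>4) & 0x1f = 22  ←
err [0+:4] = (word>>0) & 0xf = 10
flags signed 5b, MSB=1: 22 - 32 = -10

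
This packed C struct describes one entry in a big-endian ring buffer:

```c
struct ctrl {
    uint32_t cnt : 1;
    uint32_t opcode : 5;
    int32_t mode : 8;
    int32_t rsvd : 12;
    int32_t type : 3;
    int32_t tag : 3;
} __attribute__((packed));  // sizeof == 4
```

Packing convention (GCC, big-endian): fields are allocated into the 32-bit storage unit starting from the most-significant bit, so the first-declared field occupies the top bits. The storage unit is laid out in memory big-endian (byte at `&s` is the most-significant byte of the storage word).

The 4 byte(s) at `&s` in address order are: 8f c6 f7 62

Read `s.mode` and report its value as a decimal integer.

[0]=0x8f [1]=0xc6 [2]=0xf7 [3]=0x62 (big-endian) → word 0x8fc6f762
cnt:1 @ bit 31 → (0x8fc6f762>>31)&0x1 = 0x1
opcode:5 @ bit 26 → (0x8fc6f762>>26)&0x1f = 0x3
mode:8 @ bit 18 → (0x8fc6f762>>18)&0xff = 0xf1  ←
rsvd:12 @ bit 6 → (0x8fc6f762>>6)&0xfff = 0xbdd
type:3 @ bit 3 → (0x8fc6f762>>3)&0x7 = 0x4
tag:3 @ bit 0 → (0x8fc6f762>>0)&0x7 = 0x2
mode signed 8b, MSB=1: 241 - 256 = -15

-15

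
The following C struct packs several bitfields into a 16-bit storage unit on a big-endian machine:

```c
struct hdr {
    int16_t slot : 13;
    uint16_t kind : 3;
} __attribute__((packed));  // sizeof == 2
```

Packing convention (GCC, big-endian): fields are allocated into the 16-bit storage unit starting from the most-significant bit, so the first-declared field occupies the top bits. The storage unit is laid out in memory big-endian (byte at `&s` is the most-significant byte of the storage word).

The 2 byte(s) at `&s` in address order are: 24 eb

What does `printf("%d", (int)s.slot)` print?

1181

[0]=0x24 [1]=0xeb (big-endian) → word 0x24eb
slot [3+:13] = (word>>3) & 0x1fff = 1181  ←
kind [0+:3] = (word>>0) & 0x7 = 3
slot signed 13b, MSB=0: value = 1181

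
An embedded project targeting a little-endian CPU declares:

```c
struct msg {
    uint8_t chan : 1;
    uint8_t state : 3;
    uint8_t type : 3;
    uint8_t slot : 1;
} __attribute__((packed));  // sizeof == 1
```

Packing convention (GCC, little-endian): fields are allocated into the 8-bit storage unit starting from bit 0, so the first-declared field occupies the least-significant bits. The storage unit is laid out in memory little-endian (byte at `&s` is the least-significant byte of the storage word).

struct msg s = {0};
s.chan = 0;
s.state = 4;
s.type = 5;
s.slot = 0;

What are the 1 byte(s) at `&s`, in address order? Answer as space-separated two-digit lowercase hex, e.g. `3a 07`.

58

chan (1b) val=0 bits=0x0 at bit 0: 0x00
state (3b) val=4 bits=0x4 at bit 1: 0x08
type (3b) val=5 bits=0x5 at bit 4: 0x58
slot (1b) val=0 bits=0x0 at bit 7: 0x58
word = 0x58 → little-endian bytes:
  [0]=0x58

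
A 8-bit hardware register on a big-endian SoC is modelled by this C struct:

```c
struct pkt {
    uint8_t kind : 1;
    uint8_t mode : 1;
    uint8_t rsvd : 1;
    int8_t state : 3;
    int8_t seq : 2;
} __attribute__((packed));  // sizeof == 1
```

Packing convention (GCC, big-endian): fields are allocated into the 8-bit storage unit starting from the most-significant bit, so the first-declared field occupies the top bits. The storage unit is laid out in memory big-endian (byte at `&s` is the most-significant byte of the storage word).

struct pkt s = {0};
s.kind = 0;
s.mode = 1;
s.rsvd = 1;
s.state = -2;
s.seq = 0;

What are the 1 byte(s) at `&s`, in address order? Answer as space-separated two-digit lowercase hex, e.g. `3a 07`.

kind:1 = 0 → 0x0 << 7 → word 0x00
mode:1 = 1 → 0x1 << 6 → word 0x40
rsvd:1 = 1 → 0x1 << 5 → word 0x60
state:3 = -2 → 0x6 << 2 → word 0x78
seq:2 = 0 → 0x0 << 0 → word 0x78
word = 0x78 → big-endian bytes:
  [0]=0x78

78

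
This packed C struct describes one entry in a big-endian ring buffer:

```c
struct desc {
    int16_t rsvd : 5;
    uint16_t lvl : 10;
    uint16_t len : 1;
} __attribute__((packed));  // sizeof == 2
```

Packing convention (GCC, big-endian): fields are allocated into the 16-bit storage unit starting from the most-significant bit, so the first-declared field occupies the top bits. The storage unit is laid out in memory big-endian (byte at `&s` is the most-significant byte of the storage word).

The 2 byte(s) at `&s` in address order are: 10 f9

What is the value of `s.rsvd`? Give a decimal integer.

[0]=0x10 [1]=0xf9 (big-endian) → word 0x10f9
rsvd [11+:5] = (word>>11) & 0x1f = 2  ←
lvl [1+:10] = (word>>1) & 0x3ff = 124
len [0+:1] = (word>>0) & 0x1 = 1
rsvd signed 5b, MSB=0: value = 2

2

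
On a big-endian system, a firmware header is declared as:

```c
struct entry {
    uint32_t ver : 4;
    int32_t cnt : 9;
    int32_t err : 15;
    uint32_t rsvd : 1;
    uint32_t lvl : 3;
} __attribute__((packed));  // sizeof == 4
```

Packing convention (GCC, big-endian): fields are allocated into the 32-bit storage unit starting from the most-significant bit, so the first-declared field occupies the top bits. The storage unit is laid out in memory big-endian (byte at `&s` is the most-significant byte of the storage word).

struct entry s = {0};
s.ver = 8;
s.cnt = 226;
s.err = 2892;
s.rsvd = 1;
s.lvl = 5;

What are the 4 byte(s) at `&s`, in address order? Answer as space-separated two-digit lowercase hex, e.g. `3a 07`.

87 10 b4 cd

[28+:4] ver=8 & 0xf = 0x8; word=0x80000000
[19+:9] cnt=226 & 0x1ff = 0xe2; word=0x87100000
[4+:15] err=2892 & 0x7fff = 0xb4c; word=0x8710b4c0
[3+:1] rsvd=1 & 0x1 = 0x1; word=0x8710b4c8
[0+:3] lvl=5 & 0x7 = 0x5; word=0x8710b4cd
word = 0x8710b4cd → big-endian bytes:
  [0]=0x87  [1]=0x10  [2]=0xb4  [3]=0xcd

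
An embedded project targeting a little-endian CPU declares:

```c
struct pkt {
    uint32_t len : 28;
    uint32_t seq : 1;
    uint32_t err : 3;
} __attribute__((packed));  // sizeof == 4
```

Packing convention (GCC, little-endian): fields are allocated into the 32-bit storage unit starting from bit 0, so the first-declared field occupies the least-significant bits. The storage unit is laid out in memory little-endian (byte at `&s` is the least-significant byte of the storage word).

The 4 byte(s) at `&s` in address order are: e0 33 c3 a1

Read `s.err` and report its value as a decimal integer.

5

[0]=0xe0 [1]=0x33 [2]=0xc3 [3]=0xa1 (little-endian) → word 0xa1c333e0
len:28 @ bit 0 → (0xa1c333e0>>0)&0xfffffff = 0x1c333e0
seq:1 @ bit 28 → (0xa1c333e0>>28)&0x1 = 0x0
err:3 @ bit 29 → (0xa1c333e0>>29)&0x7 = 0x5  ←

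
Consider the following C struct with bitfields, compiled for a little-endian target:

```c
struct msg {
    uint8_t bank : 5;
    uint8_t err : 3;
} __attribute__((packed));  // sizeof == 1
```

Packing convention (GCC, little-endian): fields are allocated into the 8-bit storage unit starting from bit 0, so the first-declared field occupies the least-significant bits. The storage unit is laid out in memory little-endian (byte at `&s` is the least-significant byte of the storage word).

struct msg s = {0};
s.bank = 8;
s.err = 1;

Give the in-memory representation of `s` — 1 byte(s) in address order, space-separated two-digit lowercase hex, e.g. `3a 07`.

bank (5b) val=8 bits=0x8 at bit 0: 0x08
err (3b) val=1 bits=0x1 at bit 5: 0x28
word = 0x28 → little-endian bytes:
  [0]=0x28

28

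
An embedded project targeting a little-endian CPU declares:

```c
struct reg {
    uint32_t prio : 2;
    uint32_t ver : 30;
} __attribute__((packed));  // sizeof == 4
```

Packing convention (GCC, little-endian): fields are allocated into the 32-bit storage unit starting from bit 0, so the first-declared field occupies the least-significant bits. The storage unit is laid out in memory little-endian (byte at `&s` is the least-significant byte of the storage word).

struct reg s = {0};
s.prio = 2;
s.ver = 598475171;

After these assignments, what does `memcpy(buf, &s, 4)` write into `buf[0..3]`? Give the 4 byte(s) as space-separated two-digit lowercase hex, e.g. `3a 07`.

8e 06 b0 8e

prio (2b) val=2 bits=0x2 at bit 0: 0x00000002
ver (30b) val=598475171 bits=0x23ac01a3 at bit 2: 0x8eb0068e
word = 0x8eb0068e → little-endian bytes:
  [0]=0x8e  [1]=0x06  [2]=0xb0  [3]=0x8e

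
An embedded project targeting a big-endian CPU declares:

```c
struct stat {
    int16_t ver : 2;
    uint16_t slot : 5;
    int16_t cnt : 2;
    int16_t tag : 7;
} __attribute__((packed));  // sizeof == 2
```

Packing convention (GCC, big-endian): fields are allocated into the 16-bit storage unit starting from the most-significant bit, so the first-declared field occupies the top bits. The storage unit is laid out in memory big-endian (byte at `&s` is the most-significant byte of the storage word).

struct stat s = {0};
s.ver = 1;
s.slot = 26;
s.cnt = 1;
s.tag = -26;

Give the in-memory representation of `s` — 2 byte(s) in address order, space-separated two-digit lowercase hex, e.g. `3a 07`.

ver:2 = 1 → 0x1 << 14 → word 0x4000
slot:5 = 26 → 0x1a << 9 → word 0x7400
cnt:2 = 1 → 0x1 << 7 → word 0x7480
tag:7 = -26 → 0x66 << 0 → word 0x74e6
word = 0x74e6 → big-endian bytes:
  [0]=0x74  [1]=0xe6

74 e6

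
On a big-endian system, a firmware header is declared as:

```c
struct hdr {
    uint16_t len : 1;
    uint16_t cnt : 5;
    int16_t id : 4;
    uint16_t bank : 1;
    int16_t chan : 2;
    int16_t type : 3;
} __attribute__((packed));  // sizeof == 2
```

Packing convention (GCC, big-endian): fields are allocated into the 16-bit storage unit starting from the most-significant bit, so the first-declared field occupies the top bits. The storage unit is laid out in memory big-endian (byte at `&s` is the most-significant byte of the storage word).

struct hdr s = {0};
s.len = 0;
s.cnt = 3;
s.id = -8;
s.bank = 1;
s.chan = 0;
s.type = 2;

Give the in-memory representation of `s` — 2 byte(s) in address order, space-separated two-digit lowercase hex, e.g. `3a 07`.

len (1b) val=0 bits=0x0 at bit 15: 0x0000
cnt (5b) val=3 bits=0x3 at bit 10: 0x0c00
id (4b) val=-8 bits=0x8 at bit 6: 0x0e00
bank (1b) val=1 bits=0x1 at bit 5: 0x0e20
chan (2b) val=0 bits=0x0 at bit 3: 0x0e20
type (3b) val=2 bits=0x2 at bit 0: 0x0e22
word = 0x0e22 → big-endian bytes:
  [0]=0x0e  [1]=0x22

0e 22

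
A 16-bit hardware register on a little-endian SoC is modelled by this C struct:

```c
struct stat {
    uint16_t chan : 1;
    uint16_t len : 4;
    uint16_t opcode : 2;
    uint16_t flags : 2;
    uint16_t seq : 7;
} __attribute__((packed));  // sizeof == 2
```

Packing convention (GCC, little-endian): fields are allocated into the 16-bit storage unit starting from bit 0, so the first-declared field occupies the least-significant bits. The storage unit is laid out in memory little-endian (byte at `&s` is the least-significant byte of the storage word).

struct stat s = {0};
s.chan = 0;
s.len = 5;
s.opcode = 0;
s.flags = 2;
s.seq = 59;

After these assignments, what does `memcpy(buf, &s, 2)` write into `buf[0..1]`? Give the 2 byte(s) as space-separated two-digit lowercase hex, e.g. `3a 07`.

chan (1b) val=0 bits=0x0 at bit 0: 0x0000
len (4b) val=5 bits=0x5 at bit 1: 0x000a
opcode (2b) val=0 bits=0x0 at bit 5: 0x000a
flags (2b) val=2 bits=0x2 at bit 7: 0x010a
seq (7b) val=59 bits=0x3b at bit 9: 0x770a
word = 0x770a → little-endian bytes:
  [0]=0x0a  [1]=0x77

0a 77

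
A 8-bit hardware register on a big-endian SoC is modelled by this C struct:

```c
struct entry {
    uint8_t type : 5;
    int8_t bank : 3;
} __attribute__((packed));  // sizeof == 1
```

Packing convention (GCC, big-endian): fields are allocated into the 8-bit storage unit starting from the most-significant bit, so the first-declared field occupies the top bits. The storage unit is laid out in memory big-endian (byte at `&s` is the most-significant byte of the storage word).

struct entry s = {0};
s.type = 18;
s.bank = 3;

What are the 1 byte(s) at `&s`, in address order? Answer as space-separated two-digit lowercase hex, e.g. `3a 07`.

93

type:5 = 18 → 0x12 << 3 → word 0x90
bank:3 = 3 → 0x3 << 0 → word 0x93
word = 0x93 → big-endian bytes:
  [0]=0x93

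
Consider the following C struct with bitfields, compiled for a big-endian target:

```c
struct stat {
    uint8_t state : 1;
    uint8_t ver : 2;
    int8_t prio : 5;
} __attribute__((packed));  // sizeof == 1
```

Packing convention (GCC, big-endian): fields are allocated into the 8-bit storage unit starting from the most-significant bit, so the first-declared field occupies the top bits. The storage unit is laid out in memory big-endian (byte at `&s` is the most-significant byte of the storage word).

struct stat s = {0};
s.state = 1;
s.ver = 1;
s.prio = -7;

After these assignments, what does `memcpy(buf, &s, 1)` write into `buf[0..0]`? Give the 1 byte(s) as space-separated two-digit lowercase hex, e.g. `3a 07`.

b9

state:1 = 1 → 0x1 << 7 → word 0x80
ver:2 = 1 → 0x1 << 5 → word 0xa0
prio:5 = -7 → 0x19 << 0 → word 0xb9
word = 0xb9 → big-endian bytes:
  [0]=0xb9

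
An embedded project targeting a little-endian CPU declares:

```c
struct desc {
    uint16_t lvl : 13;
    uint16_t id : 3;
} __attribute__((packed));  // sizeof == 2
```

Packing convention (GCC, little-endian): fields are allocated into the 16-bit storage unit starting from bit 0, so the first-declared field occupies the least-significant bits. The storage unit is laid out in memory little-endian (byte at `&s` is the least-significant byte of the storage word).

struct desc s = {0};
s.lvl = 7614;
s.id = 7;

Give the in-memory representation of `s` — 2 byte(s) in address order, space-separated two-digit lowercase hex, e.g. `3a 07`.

lvl:13 = 7614 → 0x1dbe << 0 → word 0x1dbe
id:3 = 7 → 0x7 << 13 → word 0xfdbe
word = 0xfdbe → little-endian bytes:
  [0]=0xbe  [1]=0xfd

be fd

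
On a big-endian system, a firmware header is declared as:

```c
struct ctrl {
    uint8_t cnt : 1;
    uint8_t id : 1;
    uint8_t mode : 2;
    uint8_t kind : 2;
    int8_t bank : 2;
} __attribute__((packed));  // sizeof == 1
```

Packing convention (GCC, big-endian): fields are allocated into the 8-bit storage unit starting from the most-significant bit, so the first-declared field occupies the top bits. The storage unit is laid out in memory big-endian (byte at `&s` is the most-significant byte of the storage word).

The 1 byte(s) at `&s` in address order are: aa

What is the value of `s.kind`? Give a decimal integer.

[0]=0xaa (big-endian) → word 0xaa
cnt:1 @ bit 7 → (0xaa>>7)&0x1 = 0x1
id:1 @ bit 6 → (0xaa>>6)&0x1 = 0x0
mode:2 @ bit 4 → (0xaa>>4)&0x3 = 0x2
kind:2 @ bit 2 → (0xaa>>2)&0x3 = 0x2  ←
bank:2 @ bit 0 → (0xaa>>0)&0x3 = 0x2

2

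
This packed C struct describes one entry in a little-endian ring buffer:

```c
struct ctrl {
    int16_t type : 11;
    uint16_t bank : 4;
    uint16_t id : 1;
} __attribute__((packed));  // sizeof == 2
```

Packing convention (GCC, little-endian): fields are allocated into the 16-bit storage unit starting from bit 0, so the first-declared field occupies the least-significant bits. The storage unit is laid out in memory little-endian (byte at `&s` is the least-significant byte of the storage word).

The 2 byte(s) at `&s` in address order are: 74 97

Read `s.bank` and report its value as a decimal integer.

[0]=0x74 [1]=0x97 (little-endian) → word 0x9774
type:11 @ bit 0 → (0x9774>>0)&0x7ff = 0x774
bank:4 @ bit 11 → (0x9774>>11)&0xf = 0x2  ←
id:1 @ bit 15 → (0x9774>>15)&0x1 = 0x1

2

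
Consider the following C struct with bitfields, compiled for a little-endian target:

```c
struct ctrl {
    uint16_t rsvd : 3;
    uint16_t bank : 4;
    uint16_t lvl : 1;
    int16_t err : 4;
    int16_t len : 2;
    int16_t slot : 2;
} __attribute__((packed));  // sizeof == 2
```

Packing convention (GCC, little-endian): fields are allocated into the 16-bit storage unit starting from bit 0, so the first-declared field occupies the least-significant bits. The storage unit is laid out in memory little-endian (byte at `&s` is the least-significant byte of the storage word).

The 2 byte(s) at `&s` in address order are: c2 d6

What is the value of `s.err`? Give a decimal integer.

6

[0]=0xc2 [1]=0xd6 (little-endian) → word 0xd6c2
rsvd [0+:3] = (word>>0) & 0x7 = 2
bank [3+:4] = (word>>3) & 0xf = 8
lvl [7+:1] = (word>>7) & 0x1 = 1
err [8+:4] = (word>>8) & 0xf = 6  ←
len [12+:2] = (word>>12) & 0x3 = 1
slot [14+:2] = (word>>14) & 0x3 = 3
err signed 4b, MSB=0: value = 6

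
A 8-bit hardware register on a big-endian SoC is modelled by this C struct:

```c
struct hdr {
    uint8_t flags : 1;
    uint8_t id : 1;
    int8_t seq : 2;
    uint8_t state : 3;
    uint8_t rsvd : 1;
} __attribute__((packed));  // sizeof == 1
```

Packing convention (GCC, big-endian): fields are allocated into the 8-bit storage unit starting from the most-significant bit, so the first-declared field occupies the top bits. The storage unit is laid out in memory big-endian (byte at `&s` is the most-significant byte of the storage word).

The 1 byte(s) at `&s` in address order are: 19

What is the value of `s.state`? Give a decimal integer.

[0]=0x19 (big-endian) → word 0x19
flags:1 @ bit 7 → (0x19>>7)&0x1 = 0x0
id:1 @ bit 6 → (0x19>>6)&0x1 = 0x0
seq:2 @ bit 4 → (0x19>>4)&0x3 = 0x1
state:3 @ bit 1 → (0x19>>1)&0x7 = 0x4  ←
rsvd:1 @ bit 0 → (0x19>>0)&0x1 = 0x1

4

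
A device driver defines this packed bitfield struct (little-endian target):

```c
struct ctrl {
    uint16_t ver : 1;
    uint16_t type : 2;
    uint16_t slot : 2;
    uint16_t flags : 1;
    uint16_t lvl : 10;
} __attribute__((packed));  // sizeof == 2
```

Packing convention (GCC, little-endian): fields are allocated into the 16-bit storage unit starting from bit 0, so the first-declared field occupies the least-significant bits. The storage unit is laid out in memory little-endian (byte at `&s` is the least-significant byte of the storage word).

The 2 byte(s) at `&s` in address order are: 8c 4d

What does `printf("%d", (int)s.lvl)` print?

[0]=0x8c [1]=0x4d (little-endian) → word 0x4d8c
ver [0+:1] = (word>>0) & 0x1 = 0
type [1+:2] = (word>>1) & 0x3 = 2
slot [3+:2] = (word>>3) & 0x3 = 1
flags [5+:1] = (word>>5) & 0x1 = 0
lvl [6+:10] = (word>>6) & 0x3ff = 310  ←

310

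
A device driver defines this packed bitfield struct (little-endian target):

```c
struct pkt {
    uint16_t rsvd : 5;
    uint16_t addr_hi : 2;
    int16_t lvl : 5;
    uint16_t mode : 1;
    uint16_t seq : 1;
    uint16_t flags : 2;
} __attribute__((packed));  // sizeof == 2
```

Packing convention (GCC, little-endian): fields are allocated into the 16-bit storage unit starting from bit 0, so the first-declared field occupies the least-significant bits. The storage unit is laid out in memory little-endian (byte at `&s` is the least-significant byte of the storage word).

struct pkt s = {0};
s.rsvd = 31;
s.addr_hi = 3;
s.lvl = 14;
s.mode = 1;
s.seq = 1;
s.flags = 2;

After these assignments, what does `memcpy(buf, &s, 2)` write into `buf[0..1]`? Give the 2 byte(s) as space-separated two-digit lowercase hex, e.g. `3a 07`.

7f b7

rsvd:5 = 31 → 0x1f << 0 → word 0x001f
addr_hi:2 = 3 → 0x3 << 5 → word 0x007f
lvl:5 = 14 → 0xe << 7 → word 0x077f
mode:1 = 1 → 0x1 << 12 → word 0x177f
seq:1 = 1 → 0x1 << 13 → word 0x377f
flags:2 = 2 → 0x2 << 14 → word 0xb77f
word = 0xb77f → little-endian bytes:
  [0]=0x7f  [1]=0xb7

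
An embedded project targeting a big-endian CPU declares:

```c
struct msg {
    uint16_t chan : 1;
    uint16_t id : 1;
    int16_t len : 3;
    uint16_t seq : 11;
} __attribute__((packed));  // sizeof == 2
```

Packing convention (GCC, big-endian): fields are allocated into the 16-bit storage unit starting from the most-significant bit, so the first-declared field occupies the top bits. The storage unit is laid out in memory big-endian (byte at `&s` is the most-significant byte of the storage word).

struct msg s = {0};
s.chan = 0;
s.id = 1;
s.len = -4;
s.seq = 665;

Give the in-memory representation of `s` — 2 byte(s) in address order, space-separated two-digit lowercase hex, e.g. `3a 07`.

chan (1b) val=0 bits=0x0 at bit 15: 0x0000
id (1b) val=1 bits=0x1 at bit 14: 0x4000
len (3b) val=-4 bits=0x4 at bit 11: 0x6000
seq (11b) val=665 bits=0x299 at bit 0: 0x6299
word = 0x6299 → big-endian bytes:
  [0]=0x62  [1]=0x99

62 99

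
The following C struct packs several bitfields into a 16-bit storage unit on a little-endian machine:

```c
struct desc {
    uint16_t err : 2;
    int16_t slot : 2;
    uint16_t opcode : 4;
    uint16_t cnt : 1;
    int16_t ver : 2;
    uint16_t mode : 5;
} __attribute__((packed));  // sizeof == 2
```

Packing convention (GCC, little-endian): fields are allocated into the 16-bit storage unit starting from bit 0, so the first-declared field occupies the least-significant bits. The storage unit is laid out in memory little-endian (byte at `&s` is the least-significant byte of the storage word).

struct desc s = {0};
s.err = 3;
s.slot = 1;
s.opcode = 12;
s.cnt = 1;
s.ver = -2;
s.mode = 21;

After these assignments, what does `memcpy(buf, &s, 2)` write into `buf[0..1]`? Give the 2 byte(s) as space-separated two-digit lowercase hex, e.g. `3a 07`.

c7 ad

err:2 = 3 → 0x3 << 0 → word 0x0003
slot:2 = 1 → 0x1 << 2 → word 0x0007
opcode:4 = 12 → 0xc << 4 → word 0x00c7
cnt:1 = 1 → 0x1 << 8 → word 0x01c7
ver:2 = -2 → 0x2 << 9 → word 0x05c7
mode:5 = 21 → 0x15 << 11 → word 0xadc7
word = 0xadc7 → little-endian bytes:
  [0]=0xc7  [1]=0xad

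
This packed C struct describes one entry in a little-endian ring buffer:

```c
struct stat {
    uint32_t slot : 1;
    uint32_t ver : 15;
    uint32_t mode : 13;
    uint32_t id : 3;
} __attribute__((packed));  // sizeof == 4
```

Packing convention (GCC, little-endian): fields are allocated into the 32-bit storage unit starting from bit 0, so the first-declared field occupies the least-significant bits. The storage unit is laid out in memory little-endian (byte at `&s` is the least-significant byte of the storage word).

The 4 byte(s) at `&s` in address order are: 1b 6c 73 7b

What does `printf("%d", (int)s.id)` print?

3

[0]=0x1b [1]=0x6c [2]=0x73 [3]=0x7b (little-endian) → word 0x7b736c1b
slot:1 @ bit 0 → (0x7b736c1b>>0)&0x1 = 0x1
ver:15 @ bit 1 → (0x7b736c1b>>1)&0x7fff = 0x360d
mode:13 @ bit 16 → (0x7b736c1b>>16)&0x1fff = 0x1b73
id:3 @ bit 29 → (0x7b736c1b>>29)&0x7 = 0x3  ←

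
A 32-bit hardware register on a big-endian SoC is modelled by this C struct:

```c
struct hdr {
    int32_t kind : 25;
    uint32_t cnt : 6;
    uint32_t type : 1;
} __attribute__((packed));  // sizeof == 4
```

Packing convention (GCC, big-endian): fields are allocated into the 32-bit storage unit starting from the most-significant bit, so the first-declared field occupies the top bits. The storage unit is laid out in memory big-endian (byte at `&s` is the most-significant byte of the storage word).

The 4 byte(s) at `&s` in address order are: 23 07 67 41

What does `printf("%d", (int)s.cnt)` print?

[0]=0x23 [1]=0x07 [2]=0x67 [3]=0x41 (big-endian) → word 0x23076741
kind [7+:25] = (word>>7) & 0x1ffffff = 4591310
cnt [1+:6] = (word>>1) & 0x3f = 32  ←
type [0+:1] = (word>>0) & 0x1 = 1

32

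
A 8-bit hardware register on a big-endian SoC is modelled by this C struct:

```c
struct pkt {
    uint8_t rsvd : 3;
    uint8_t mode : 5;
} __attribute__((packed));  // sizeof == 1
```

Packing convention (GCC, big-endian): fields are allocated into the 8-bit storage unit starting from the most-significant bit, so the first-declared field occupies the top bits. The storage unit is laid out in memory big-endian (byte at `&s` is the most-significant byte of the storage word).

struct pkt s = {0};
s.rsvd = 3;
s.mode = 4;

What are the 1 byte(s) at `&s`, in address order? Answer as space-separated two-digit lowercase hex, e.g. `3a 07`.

[5+:3] rsvd=3 & 0x7 = 0x3; word=0x60
[0+:5] mode=4 & 0x1f = 0x4; word=0x64
word = 0x64 → big-endian bytes:
  [0]=0x64

64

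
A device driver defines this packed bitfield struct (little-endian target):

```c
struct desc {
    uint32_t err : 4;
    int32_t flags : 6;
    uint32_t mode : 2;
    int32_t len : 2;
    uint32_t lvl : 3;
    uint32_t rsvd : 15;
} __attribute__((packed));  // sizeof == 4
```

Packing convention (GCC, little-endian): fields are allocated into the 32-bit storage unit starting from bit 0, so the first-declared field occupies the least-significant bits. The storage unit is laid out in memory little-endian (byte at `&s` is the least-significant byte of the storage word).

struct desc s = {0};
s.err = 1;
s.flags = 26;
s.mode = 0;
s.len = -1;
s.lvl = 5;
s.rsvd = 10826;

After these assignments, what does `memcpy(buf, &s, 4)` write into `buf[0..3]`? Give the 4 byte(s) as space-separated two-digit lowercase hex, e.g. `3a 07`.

err:4 = 1 → 0x1 << 0 → word 0x00000001
flags:6 = 26 → 0x1a << 4 → word 0x000001a1
mode:2 = 0 → 0x0 << 10 → word 0x000001a1
len:2 = -1 → 0x3 << 12 → word 0x000031a1
lvl:3 = 5 → 0x5 << 14 → word 0x000171a1
rsvd:15 = 10826 → 0x2a4a << 17 → word 0x549571a1
word = 0x549571a1 → little-endian bytes:
  [0]=0xa1  [1]=0x71  [2]=0x95  [3]=0x54

a1 71 95 54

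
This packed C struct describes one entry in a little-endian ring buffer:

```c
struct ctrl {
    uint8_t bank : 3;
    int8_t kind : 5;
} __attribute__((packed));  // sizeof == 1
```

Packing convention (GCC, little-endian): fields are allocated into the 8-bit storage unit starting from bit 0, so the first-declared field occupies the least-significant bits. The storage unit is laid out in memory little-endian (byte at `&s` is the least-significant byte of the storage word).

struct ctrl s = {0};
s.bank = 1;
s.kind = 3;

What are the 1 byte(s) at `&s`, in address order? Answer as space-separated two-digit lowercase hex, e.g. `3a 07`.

bank (3b) val=1 bits=0x1 at bit 0: 0x01
kind (5b) val=3 bits=0x3 at bit 3: 0x19
word = 0x19 → little-endian bytes:
  [0]=0x19

19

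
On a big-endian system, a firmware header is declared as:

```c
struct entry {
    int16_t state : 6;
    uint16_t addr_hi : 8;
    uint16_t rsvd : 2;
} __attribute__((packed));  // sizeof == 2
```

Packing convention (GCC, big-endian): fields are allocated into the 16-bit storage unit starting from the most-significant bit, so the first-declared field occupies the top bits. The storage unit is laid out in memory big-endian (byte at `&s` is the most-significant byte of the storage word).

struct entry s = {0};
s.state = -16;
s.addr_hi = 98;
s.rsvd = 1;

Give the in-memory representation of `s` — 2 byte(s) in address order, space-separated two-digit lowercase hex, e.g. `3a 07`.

[10+:6] state=-16 & 0x3f = 0x30; word=0xc000
[2+:8] addr_hi=98 & 0xff = 0x62; word=0xc188
[0+:2] rsvd=1 & 0x3 = 0x1; word=0xc189
word = 0xc189 → big-endian bytes:
  [0]=0xc1  [1]=0x89

c1 89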